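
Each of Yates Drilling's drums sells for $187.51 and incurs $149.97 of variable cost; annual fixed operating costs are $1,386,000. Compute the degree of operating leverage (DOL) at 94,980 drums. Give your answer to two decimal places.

At 94,980 units, contribution = 94,980 × $37.54 = $3,565,549.20.
Operating income = contribution − fixed costs = $3,565,549.20 − $1,386,000 = $2,179,549.20.
So DOL = total CM / EBIT = $3,565,549.20 / $2,179,549.20 = 1.6359.

1.64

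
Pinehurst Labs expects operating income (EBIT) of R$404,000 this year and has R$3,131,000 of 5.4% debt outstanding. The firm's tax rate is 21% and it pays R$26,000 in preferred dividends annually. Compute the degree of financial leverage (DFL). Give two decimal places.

2.00

Annual interest charges come to R$169,074.00.
Pre-tax preferred-dividend burden = R$26,000 ÷ (1 − 0.21) = R$32,911.39.
DFL = EBIT ÷ [EBIT − I − D_p/(1−t)] = R$404,000 ÷ [R$404,000 − R$169,074.00 − R$32,911.39] = R$404,000 ÷ R$202,014.61 = 1.9999.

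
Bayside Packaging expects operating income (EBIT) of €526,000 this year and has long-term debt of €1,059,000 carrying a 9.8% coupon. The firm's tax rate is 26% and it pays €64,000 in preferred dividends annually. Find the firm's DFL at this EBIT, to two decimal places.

Annual interest charges come to €103,782.00.
Preferred dividends grossed up pre-tax: €64,000 / (1 − 0.26) = €86,486.49.
DFL = EBIT ÷ [EBIT − I − D_p/(1−t)] = €526,000 ÷ [€526,000 − €103,782.00 − €86,486.49] = €526,000 ÷ €335,731.51 = 1.5667.

1.57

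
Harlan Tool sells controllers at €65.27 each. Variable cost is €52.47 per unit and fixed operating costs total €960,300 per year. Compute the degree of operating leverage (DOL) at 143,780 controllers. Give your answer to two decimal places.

At 143,780 units, contribution = 143,780 × €12.80 = €1,840,384.00.
EBIT = €1,840,384.00 − €960,300 = €880,084.00.
DOL = contribution ÷ EBIT = €1,840,384.00 ÷ €880,084.00 = 2.0911.

2.09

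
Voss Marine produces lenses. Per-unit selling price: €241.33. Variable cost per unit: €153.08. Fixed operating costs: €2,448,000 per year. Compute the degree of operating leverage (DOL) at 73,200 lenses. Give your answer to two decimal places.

1.61

Total contribution margin = 73,200 × €88.25 = €6,459,900.00.
Operating income = contribution − fixed costs = €6,459,900.00 − €2,448,000 = €4,011,900.00.
Degree of operating leverage = €6,459,900.00 / €4,011,900.00 = 1.6102.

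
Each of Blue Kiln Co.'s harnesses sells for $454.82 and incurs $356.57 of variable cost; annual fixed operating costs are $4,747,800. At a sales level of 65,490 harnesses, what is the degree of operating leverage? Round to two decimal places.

At 65,490 units, contribution = 65,490 × $98.25 = $6,434,392.50.
EBIT = $6,434,392.50 − $4,747,800 = $1,686,592.50.
Degree of operating leverage = $6,434,392.50 / $1,686,592.50 = 3.8150.

3.82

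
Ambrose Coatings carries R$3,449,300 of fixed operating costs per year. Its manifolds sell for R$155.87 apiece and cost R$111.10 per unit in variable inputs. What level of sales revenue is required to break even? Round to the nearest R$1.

Contribution margin per unit = R$155.87 − R$111.10 = R$44.77, a CM ratio of R$44.77 ÷ R$155.87 = 0.2872.
Break-even revenue = fixed costs × price ÷ CM = R$3,449,300 × R$155.87 ÷ R$44.77 = R$12,008,988.

R$12,008,988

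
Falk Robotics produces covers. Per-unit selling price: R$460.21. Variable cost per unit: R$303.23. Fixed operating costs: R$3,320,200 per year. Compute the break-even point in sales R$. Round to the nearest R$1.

R$9,733,656

CM per unit = R$460.21 − R$303.23 = R$156.98; CM ratio = R$156.98 / R$460.21 = 0.3411.
Break-even revenue = fixed costs × price ÷ CM = R$3,320,200 × R$460.21 ÷ R$156.98 = R$9,733,656.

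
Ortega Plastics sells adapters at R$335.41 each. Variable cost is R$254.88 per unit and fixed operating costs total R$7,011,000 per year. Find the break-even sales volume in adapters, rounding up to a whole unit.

Each unit contributes R$335.41 − R$254.88 = R$80.53.
Break-even Q = R$7,011,000 / R$80.53 = 87,060.72 → 87,061 adapters.

87,061 adapters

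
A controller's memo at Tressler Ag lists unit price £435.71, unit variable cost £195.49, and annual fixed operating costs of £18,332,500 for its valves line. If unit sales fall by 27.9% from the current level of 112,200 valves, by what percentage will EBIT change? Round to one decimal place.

Total contribution margin = 112,200 × £240.22 = £26,952,684.00.
EBIT = £26,952,684.00 − £18,332,500 = £8,620,184.00.
So DOL = total CM / EBIT = £26,952,684.00 / £8,620,184.00 = 3.1267.
So EBIT moves 3.1267 × (-27.9%) = -87.2%.

-87.2%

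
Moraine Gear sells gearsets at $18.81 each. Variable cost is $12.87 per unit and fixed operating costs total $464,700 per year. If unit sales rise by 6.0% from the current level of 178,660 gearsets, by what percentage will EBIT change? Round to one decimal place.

+10.7%

Total contribution margin = 178,660 × $5.94 = $1,061,240.40.
EBIT = $1,061,240.40 − $464,700 = $596,540.40.
So DOL = total CM / EBIT = $1,061,240.40 / $596,540.40 = 1.7790.
So EBIT moves 1.7790 × (+6.0%) = +10.7%.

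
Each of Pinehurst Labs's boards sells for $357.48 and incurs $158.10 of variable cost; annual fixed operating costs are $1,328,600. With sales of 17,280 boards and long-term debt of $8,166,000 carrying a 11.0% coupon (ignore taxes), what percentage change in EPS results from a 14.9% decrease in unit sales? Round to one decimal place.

-42.1%

At 17,280 units, contribution = 17,280 × $199.38 = $3,445,286.40.
Subtracting fixed costs: EBIT = $3,445,286.40 − $1,328,600 = $2,116,686.40.
After interest of $898,260.00, pre-tax earnings = $1,218,426.40.
Degree of combined leverage = contribution ÷ (EBIT − I) = $3,445,286.40 ÷ $1,218,426.40 = 2.8277.
EPS therefore changes by 2.8277 × (-14.9%) = -42.1%.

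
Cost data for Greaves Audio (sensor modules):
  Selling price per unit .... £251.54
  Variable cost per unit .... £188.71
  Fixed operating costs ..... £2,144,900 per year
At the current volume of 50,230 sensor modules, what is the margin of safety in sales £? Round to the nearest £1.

Unit CM = price − variable cost = £251.54 − £188.71 = £62.83. Break-even units = £2,144,900 ÷ £62.83 = 34,138.15; break-even revenue = 34,138.15 × £251.54 = £8,587,110.39.
Actual sales revenue = 50,230 × £251.54 = £12,634,854.20.
Margin of safety = £12,634,854.20 − £8,587,110.39 = £4,047,744.

£4,047,744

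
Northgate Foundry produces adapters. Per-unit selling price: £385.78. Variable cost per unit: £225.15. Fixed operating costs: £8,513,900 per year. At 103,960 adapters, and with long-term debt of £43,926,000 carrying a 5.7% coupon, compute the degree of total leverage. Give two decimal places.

At 103,960 units, contribution = 103,960 × £160.63 = £16,699,094.80.
EBIT = £16,699,094.80 − £8,513,900 = £8,185,194.80. Interest = £2,503,782.00.
DOL = £16,699,094.80 ÷ £8,185,194.80 = 2.0402; DFL = £8,185,194.80 ÷ £5,681,412.80 = 1.4407.
Combined leverage = 2.0402 × 1.4407 = 2.9393.

2.94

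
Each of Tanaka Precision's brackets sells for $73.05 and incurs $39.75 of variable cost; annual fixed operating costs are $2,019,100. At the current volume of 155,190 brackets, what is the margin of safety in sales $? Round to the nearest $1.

Contribution margin per unit = $73.05 − $39.75 = $33.30. Break-even units = $2,019,100 ÷ $33.30 = 60,633.63; break-even revenue = 60,633.63 × $73.05 = $4,429,286.94.
Actual sales revenue = 155,190 × $73.05 = $11,336,629.50.
Margin of safety = $11,336,629.50 − $4,429,286.94 = $6,907,343.

$6,907,343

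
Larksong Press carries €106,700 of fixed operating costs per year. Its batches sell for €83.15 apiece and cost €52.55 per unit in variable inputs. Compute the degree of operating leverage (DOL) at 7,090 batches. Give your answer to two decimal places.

1.97

Contribution at this volume is 7,090 × €30.60 = €216,954.00.
Operating income = contribution − fixed costs = €216,954.00 − €106,700 = €110,254.00.
So DOL = total CM / EBIT = €216,954.00 / €110,254.00 = 1.9678.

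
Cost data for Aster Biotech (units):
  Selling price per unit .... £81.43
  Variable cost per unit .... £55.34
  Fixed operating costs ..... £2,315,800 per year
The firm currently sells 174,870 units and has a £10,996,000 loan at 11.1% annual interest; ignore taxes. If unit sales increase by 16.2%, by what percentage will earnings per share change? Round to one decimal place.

Contribution at this volume is 174,870 × £26.09 = £4,562,358.30.
EBIT = £4,562,358.30 − £2,315,800 = £2,246,558.30.
After interest of £1,220,556.00, pre-tax earnings = £1,026,002.30.
Degree of combined leverage = contribution ÷ (EBIT − I) = £4,562,358.30 ÷ £1,026,002.30 = 4.4467.
EPS therefore changes by 4.4467 × (+16.2%) = +72.0%.

+72.0%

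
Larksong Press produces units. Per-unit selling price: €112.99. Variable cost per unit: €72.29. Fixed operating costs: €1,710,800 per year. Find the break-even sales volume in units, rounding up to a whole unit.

42,035 units

Contribution margin per unit = €112.99 − €72.29 = €40.70.
Break-even volume = fixed costs ÷ CM per unit = €1,710,800 ÷ €40.70 = 42,034.40, so 42,035 units.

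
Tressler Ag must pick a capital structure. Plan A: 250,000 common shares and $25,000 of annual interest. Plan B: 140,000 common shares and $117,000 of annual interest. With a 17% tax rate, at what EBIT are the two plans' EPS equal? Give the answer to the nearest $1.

At indifference, (EBIT − 25,000)(1 − t)/250,000 = (EBIT − 117,000)(1 − t)/140,000.
The (1 − t) factor cancels: (EBIT − 25,000) × 140,000 = (EBIT − 117,000) × 250,000.
Solving, EBIT = (117,000·250,000 − 25,000·140,000) / (250,000 − 140,000) = 25,750,000,000 / 110,000 = 234,090.91.

$234,091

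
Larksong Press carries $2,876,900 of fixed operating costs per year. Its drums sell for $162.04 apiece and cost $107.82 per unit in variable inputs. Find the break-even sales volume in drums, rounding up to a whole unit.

53,060 drums

Contribution margin per unit = $162.04 − $107.82 = $54.22.
Break-even volume = fixed costs ÷ CM per unit = $2,876,900 ÷ $54.22 = 53,059.76, so 53,060 drums.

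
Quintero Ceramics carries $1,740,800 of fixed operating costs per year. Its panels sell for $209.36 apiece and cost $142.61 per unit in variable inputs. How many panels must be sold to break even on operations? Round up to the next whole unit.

Contribution margin per unit = $209.36 − $142.61 = $66.75.
Units to break even: $1,740,800 ÷ $66.75 = 26,079.40, rounded up to 26,080.

26,080 panels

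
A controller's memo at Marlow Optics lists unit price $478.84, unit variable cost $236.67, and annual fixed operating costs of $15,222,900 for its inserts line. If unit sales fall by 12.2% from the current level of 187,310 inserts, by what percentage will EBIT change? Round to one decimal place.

-18.4%

At 187,310 units, contribution = 187,310 × $242.17 = $45,360,862.70.
Subtracting fixed costs: EBIT = $45,360,862.70 − $15,222,900 = $30,137,962.70.
Degree of operating leverage = $45,360,862.70 / $30,137,962.70 = 1.5051.
So EBIT moves 1.5051 × (-12.2%) = -18.4%.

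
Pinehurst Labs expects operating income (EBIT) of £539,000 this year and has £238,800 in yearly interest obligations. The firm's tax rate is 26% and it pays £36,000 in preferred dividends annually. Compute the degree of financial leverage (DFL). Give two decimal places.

2.14

Interest = £238,800.00.
Pre-tax preferred-dividend burden = £36,000 ÷ (1 − 0.26) = £48,648.65.
DFL = EBIT ÷ [EBIT − I − D_p/(1−t)] = £539,000 ÷ [£539,000 − £238,800.00 − £48,648.65] = £539,000 ÷ £251,551.35 = 2.1427.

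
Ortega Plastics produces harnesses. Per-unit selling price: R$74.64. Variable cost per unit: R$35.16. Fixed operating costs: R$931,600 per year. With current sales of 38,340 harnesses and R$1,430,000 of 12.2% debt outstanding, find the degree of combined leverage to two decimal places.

At 38,340 units, contribution = 38,340 × R$39.48 = R$1,513,663.20.
Operating income = contribution − fixed costs = R$1,513,663.20 − R$931,600 = R$582,063.20. Interest = R$174,460.00.
DOL = R$1,513,663.20 ÷ R$582,063.20 = 2.6005; DFL = R$582,063.20 ÷ R$407,603.20 = 1.4280.
DCL = DOL × DFL = 2.6005 × 1.4280 = 3.7135.

3.71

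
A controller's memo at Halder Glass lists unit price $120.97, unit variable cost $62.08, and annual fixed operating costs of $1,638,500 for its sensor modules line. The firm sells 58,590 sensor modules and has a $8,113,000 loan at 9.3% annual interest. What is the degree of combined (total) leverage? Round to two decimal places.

3.26

Total contribution margin = 58,590 × $58.89 = $3,450,365.10.
Subtracting fixed costs: EBIT = $3,450,365.10 − $1,638,500 = $1,811,865.10. Interest = $754,509.00, so EBIT − I = $1,057,356.10.
Degree of total leverage = total CM / (EBIT − interest) = $3,450,365.10 / $1,057,356.10 = 3.2632.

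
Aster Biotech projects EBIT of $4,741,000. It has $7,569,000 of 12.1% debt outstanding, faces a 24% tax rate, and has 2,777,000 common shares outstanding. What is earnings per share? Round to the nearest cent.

Pre-tax income = $4,741,000 − $915,849.00 = $3,825,151.00.
Net income = $3,825,151.00 × (1 − 0.24) = $2,907,114.76.
Per share: $2,907,114.76 / 2,777,000 shares = $1.05.

$1.05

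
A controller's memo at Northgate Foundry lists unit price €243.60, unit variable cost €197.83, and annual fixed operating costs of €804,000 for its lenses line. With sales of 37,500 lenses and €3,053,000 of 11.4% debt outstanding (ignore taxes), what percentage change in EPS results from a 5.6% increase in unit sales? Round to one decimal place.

Total contribution margin = 37,500 × €45.77 = €1,716,375.00.
Subtracting fixed costs: EBIT = €1,716,375.00 − €804,000 = €912,375.00.
After interest of €348,042.00, pre-tax earnings = €564,333.00.
DCL = total CM / (EBIT − I) = €1,716,375.00 / €564,333.00 = 3.0414.
EPS therefore changes by 3.0414 × (+5.6%) = +17.0%.

+17.0%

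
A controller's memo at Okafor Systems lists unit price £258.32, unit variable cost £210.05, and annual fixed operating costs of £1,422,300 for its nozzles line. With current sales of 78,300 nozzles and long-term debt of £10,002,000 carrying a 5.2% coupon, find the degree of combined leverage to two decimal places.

2.06

Contribution at this volume is 78,300 × £48.27 = £3,779,541.00.
Operating income = contribution − fixed costs = £3,779,541.00 − £1,422,300 = £2,357,241.00. Interest = £520,104.00, so EBIT − I = £1,837,137.00.
DCL = contribution ÷ (EBIT − I) = £3,779,541.00 ÷ £1,837,137.00 = 2.0573.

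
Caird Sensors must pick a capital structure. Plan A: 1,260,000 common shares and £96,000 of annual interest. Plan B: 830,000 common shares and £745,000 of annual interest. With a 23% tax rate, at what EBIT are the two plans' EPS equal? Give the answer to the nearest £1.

£1,997,721

Set EPS_A = EPS_B: (EBIT − £96,000)(1 − 0.23) ÷ 1,260,000 = (EBIT − £745,000)(1 − 0.23) ÷ 830,000.
The (1 − t) factor cancels: (EBIT − 96,000) × 830,000 = (EBIT − 745,000) × 1,260,000.
EBIT × (1,260,000 − 830,000) = 745,000 × 1,260,000 − 96,000 × 830,000 = 859,020,000,000, so EBIT = 859,020,000,000 ÷ 430,000 = 1,997,720.93.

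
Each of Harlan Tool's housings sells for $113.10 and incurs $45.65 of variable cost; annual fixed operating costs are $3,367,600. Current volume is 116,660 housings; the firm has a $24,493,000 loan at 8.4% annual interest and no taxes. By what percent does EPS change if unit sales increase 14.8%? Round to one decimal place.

+47.7%

At 116,660 units, contribution = 116,660 × $67.45 = $7,868,717.00.
Subtracting fixed costs: EBIT = $7,868,717.00 − $3,367,600 = $4,501,117.00.
Interest = $2,057,412.00, so EBIT − I = $2,443,705.00.
Degree of combined leverage = contribution ÷ (EBIT − I) = $7,868,717.00 ÷ $2,443,705.00 = 3.2200.
%ΔEPS = DCL × %ΔSales = 3.2200 × +14.8% = +47.7%.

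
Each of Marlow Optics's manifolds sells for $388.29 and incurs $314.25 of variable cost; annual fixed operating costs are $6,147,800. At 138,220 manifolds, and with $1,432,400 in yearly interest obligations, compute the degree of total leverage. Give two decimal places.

3.86

Contribution at this volume is 138,220 × $74.04 = $10,233,808.80.
Subtracting fixed costs: EBIT = $10,233,808.80 − $6,147,800 = $4,086,008.80. Interest = $1,432,400.00, so EBIT − I = $2,653,608.80.
DCL = contribution ÷ (EBIT − I) = $10,233,808.80 ÷ $2,653,608.80 = 3.8566.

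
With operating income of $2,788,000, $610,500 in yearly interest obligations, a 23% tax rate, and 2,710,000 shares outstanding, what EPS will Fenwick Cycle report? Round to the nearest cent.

Pre-tax income = $2,788,000 − $610,500.00 = $2,177,500.00.
After tax at 23%: net income = $2,177,500.00 × 0.77 = $1,676,675.00.
EPS = $1,676,675.00 ÷ 2,710,000 = $0.62.

$0.62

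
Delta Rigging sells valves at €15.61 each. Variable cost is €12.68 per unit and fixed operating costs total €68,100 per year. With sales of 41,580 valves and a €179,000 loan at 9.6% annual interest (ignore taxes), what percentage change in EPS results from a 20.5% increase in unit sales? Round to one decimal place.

Contribution at this volume is 41,580 × €2.93 = €121,829.40.
Subtracting fixed costs: EBIT = €121,829.40 − €68,100 = €53,729.40.
Interest = €17,184.00, so EBIT − I = €36,545.40.
DCL = total CM / (EBIT − I) = €121,829.40 / €36,545.40 = 3.3336.
%ΔEPS = DCL × %ΔSales = 3.3336 × +20.5% = +68.3%.

+68.3%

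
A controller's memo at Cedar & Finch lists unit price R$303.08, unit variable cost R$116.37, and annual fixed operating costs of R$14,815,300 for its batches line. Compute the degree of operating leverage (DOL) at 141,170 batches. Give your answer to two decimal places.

2.28

At 141,170 units, contribution = 141,170 × R$186.71 = R$26,357,850.70.
Operating income = contribution − fixed costs = R$26,357,850.70 − R$14,815,300 = R$11,542,550.70.
Degree of operating leverage = R$26,357,850.70 / R$11,542,550.70 = 2.2835.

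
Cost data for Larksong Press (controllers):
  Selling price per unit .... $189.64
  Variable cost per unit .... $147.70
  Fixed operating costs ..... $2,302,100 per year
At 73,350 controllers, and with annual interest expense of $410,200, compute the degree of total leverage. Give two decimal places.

8.45

At 73,350 units, contribution = 73,350 × $41.94 = $3,076,299.00.
EBIT = $3,076,299.00 − $2,302,100 = $774,199.00. Interest = $410,200.00.
DOL = $3,076,299.00 ÷ $774,199.00 = 3.9735; DFL = $774,199.00 ÷ $363,999.00 = 2.1269.
Combined leverage = 3.9735 × 2.1269 = 8.4512.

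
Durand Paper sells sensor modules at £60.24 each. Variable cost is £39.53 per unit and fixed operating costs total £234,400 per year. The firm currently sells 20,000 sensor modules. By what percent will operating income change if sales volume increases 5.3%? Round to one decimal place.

+12.2%

At 20,000 units, contribution = 20,000 × £20.71 = £414,200.00.
Operating income = contribution − fixed costs = £414,200.00 − £234,400 = £179,800.00.
DOL = contribution ÷ EBIT = £414,200.00 ÷ £179,800.00 = 2.3037.
Operating income changes by 2.3037 × +5.3% = +12.2%.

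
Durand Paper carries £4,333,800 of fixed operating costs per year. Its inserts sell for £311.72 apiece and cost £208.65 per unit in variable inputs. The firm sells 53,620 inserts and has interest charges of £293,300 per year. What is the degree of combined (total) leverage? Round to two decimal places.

At 53,620 units, contribution = 53,620 × £103.07 = £5,526,613.40.
Operating income = contribution − fixed costs = £5,526,613.40 − £4,333,800 = £1,192,813.40. Interest = £293,300.00, so EBIT − I = £899,513.40.
Degree of total leverage = total CM / (EBIT − interest) = £5,526,613.40 / £899,513.40 = 6.1440.

6.14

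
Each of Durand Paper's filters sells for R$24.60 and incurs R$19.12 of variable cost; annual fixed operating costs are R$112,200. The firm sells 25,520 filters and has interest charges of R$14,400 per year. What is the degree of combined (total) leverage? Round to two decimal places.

10.56

At 25,520 units, contribution = 25,520 × R$5.48 = R$139,849.60.
Subtracting fixed costs: EBIT = R$139,849.60 − R$112,200 = R$27,649.60. Interest = R$14,400.00, so EBIT − I = R$13,249.60.
Degree of total leverage = total CM / (EBIT − interest) = R$139,849.60 / R$13,249.60 = 10.5550.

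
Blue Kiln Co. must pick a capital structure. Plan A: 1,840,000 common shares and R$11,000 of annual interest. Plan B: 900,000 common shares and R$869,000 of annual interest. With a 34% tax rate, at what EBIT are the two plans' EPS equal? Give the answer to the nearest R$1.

R$1,690,489

Set EPS_A = EPS_B: (EBIT − R$11,000)(1 − 0.34) ÷ 1,840,000 = (EBIT − R$869,000)(1 − 0.34) ÷ 900,000.
Cancelling (1 − t) and cross-multiplying: 900,000·(EBIT − 11,000) = 1,840,000·(EBIT − 869,000).
EBIT × (1,840,000 − 900,000) = 869,000 × 1,840,000 − 11,000 × 900,000 = 1,589,060,000,000, so EBIT = 1,589,060,000,000 ÷ 940,000 = 1,690,489.36.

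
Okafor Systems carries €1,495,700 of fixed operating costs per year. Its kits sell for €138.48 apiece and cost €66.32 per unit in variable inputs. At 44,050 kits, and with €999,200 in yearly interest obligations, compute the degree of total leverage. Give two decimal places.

At 44,050 units, contribution = 44,050 × €72.16 = €3,178,648.00.
EBIT = €3,178,648.00 − €1,495,700 = €1,682,948.00. Interest = €999,200.00.
DOL = €3,178,648.00 ÷ €1,682,948.00 = 1.8887; DFL = €1,682,948.00 ÷ €683,748.00 = 2.4614.
DCL = DOL × DFL = 1.8887 × 2.4614 = 4.6488.

4.65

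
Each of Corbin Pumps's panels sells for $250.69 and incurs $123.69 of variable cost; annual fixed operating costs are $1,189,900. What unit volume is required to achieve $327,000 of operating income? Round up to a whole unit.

11,945 panels

Contribution margin per unit = $250.69 − $123.69 = $127.00.
Required volume = (fixed costs + target profit) ÷ CM = ($1,189,900 + $327,000) ÷ $127.00 = 11,944.09, so 11,945 panels.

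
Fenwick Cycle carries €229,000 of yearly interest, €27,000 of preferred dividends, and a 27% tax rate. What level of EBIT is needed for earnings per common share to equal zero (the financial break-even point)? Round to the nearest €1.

Preferred dividends are paid after tax, so their pre-tax equivalent is €27,000 ÷ (1 − 0.27) = €36,986.30.
EPS = 0 when EBIT covers interest plus the pre-tax preferred burden: €229,000 + €36,986.30 = €265,986.30.

€265,986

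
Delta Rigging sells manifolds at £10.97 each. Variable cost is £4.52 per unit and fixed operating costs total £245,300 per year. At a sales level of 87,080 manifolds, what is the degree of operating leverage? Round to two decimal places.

Total contribution margin = 87,080 × £6.45 = £561,666.00.
Subtracting fixed costs: EBIT = £561,666.00 − £245,300 = £316,366.00.
Degree of operating leverage = £561,666.00 / £316,366.00 = 1.7754.

1.78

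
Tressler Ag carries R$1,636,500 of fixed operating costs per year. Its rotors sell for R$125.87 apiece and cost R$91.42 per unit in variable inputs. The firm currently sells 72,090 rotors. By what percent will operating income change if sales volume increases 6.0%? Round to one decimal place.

Contribution at this volume is 72,090 × R$34.45 = R$2,483,500.50.
EBIT = R$2,483,500.50 − R$1,636,500 = R$847,000.50.
DOL = contribution ÷ EBIT = R$2,483,500.50 ÷ R$847,000.50 = 2.9321.
%ΔEBIT = DOL × %ΔSales = 2.9321 × +6.0% = +17.6%.

+17.6%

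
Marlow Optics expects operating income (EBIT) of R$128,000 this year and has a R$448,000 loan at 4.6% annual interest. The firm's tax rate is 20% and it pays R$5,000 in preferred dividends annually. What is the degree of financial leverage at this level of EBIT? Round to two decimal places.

1.27

Interest = R$20,608.00.
Pre-tax preferred-dividend burden = R$5,000 ÷ (1 − 0.20) = R$6,250.00.
DFL = EBIT ÷ [EBIT − I − D_p/(1−t)] = R$128,000 ÷ [R$128,000 − R$20,608.00 − R$6,250.00] = R$128,000 ÷ R$101,142.00 = 1.2655.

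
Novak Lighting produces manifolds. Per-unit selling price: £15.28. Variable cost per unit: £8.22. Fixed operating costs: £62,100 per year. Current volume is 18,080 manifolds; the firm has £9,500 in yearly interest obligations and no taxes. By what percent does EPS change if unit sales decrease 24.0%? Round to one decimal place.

-54.7%

At 18,080 units, contribution = 18,080 × £7.06 = £127,644.80.
Subtracting fixed costs: EBIT = £127,644.80 − £62,100 = £65,544.80.
After interest of £9,500.00, pre-tax earnings = £56,044.80.
Degree of combined leverage = contribution ÷ (EBIT − I) = £127,644.80 ÷ £56,044.80 = 2.2775.
EPS therefore changes by 2.2775 × (-24.0%) = -54.7%.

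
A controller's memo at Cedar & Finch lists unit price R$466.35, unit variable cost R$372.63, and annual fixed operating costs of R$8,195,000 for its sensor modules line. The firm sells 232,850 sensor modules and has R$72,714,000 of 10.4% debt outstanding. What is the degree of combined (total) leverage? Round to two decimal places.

3.60

At 232,850 units, contribution = 232,850 × R$93.72 = R$21,822,702.00.
EBIT = R$21,822,702.00 − R$8,195,000 = R$13,627,702.00. Interest = R$7,562,256.00, so EBIT − I = R$6,065,446.00.
DCL = contribution ÷ (EBIT − I) = R$21,822,702.00 ÷ R$6,065,446.00 = 3.5979.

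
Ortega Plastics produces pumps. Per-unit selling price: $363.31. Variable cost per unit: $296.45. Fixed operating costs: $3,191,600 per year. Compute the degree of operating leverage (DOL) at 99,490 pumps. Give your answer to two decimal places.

1.92

Contribution at this volume is 99,490 × $66.86 = $6,651,901.40.
EBIT = $6,651,901.40 − $3,191,600 = $3,460,301.40.
DOL = contribution ÷ EBIT = $6,651,901.40 ÷ $3,460,301.40 = 1.9223.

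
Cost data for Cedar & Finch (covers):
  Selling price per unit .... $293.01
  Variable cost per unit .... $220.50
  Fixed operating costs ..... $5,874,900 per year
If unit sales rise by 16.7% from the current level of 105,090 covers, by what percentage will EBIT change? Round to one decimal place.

At 105,090 units, contribution = 105,090 × $72.51 = $7,620,075.90.
Operating income = contribution − fixed costs = $7,620,075.90 − $5,874,900 = $1,745,175.90.
So DOL = total CM / EBIT = $7,620,075.90 / $1,745,175.90 = 4.3664.
Operating income changes by 4.3664 × +16.7% = +72.9%.

+72.9%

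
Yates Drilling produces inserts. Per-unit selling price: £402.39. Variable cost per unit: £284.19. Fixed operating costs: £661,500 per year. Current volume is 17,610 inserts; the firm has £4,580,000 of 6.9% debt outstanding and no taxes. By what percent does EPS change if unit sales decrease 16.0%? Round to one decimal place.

-30.2%

Contribution at this volume is 17,610 × £118.20 = £2,081,502.00.
Operating income = contribution − fixed costs = £2,081,502.00 − £661,500 = £1,420,002.00.
Interest = £316,020.00, so EBIT − I = £1,103,982.00.
Degree of combined leverage = contribution ÷ (EBIT − I) = £2,081,502.00 ÷ £1,103,982.00 = 1.8854.
%ΔEPS = DCL × %ΔSales = 1.8854 × -16.0% = -30.2%.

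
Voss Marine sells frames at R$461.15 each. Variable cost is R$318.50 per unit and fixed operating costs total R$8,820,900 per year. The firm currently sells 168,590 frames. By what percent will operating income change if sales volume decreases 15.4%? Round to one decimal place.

Contribution at this volume is 168,590 × R$142.65 = R$24,049,363.50.
EBIT = R$24,049,363.50 − R$8,820,900 = R$15,228,463.50.
DOL = contribution ÷ EBIT = R$24,049,363.50 ÷ R$15,228,463.50 = 1.5792.
Operating income changes by 1.5792 × -15.4% = -24.3%.

-24.3%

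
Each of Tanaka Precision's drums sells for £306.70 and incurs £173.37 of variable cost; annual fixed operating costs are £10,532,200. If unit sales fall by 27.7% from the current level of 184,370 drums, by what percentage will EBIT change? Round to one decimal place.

Total contribution margin = 184,370 × £133.33 = £24,582,052.10.
Operating income = contribution − fixed costs = £24,582,052.10 − £10,532,200 = £14,049,852.10.
So DOL = total CM / EBIT = £24,582,052.10 / £14,049,852.10 = 1.7496.
So EBIT moves 1.7496 × (-27.7%) = -48.5%.

-48.5%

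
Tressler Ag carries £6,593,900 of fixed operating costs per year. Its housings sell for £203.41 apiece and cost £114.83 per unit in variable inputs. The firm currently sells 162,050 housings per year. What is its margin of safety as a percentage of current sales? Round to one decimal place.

Each unit contributes £203.41 − £114.83 = £88.58. Break-even units = £6,593,900 ÷ £88.58 = 74,440.05; break-even revenue = 74,440.05 × £203.41 = £15,141,851.42.
Actual sales revenue = 162,050 × £203.41 = £32,962,590.50.
Margin of safety = (£32,962,590.50 − £15,141,851.42) ÷ £32,962,590.50 = 54.1%.

54.1%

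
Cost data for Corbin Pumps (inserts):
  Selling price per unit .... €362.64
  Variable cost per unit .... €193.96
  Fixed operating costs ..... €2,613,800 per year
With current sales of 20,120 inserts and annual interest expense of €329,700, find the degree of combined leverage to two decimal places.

7.54

At 20,120 units, contribution = 20,120 × €168.68 = €3,393,841.60.
Operating income = contribution − fixed costs = €3,393,841.60 − €2,613,800 = €780,041.60. Interest = €329,700.00.
DOL = €3,393,841.60 ÷ €780,041.60 = 4.3508; DFL = €780,041.60 ÷ €450,341.60 = 1.7321.
Combined leverage = 4.3508 × 1.7321 = 7.5360.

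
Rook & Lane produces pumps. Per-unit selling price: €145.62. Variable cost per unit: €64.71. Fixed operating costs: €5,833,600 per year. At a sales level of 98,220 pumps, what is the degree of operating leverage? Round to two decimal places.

Total contribution margin = 98,220 × €80.91 = €7,946,980.20.
EBIT = €7,946,980.20 − €5,833,600 = €2,113,380.20.
Degree of operating leverage = €7,946,980.20 / €2,113,380.20 = 3.7603.

3.76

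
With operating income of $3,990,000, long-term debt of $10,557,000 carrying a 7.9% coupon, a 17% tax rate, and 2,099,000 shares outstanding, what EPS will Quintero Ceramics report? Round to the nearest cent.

Interest = $834,003.00, so EBT = $3,990,000 − $834,003.00 = $3,155,997.00.
After tax at 17%: net income = $3,155,997.00 × 0.83 = $2,619,477.51.
EPS = $2,619,477.51 ÷ 2,099,000 = $1.25.

$1.25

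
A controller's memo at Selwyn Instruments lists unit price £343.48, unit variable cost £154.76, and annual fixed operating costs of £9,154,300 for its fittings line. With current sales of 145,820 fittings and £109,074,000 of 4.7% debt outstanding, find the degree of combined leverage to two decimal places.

2.08

Total contribution margin = 145,820 × £188.72 = £27,519,150.40.
EBIT = £27,519,150.40 − £9,154,300 = £18,364,850.40. Interest = £5,126,478.00, so EBIT − I = £13,238,372.40.
Degree of total leverage = total CM / (EBIT − interest) = £27,519,150.40 / £13,238,372.40 = 2.0787.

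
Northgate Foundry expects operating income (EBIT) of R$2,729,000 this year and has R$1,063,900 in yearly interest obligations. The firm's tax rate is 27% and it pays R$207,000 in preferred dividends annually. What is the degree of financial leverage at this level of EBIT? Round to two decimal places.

Annual interest charges come to R$1,063,900.00.
Preferred dividends grossed up pre-tax: R$207,000 / (1 − 0.27) = R$283,561.64.
DFL = EBIT ÷ [EBIT − I − D_p/(1−t)] = R$2,729,000 ÷ [R$2,729,000 − R$1,063,900.00 − R$283,561.64] = R$2,729,000 ÷ R$1,381,538.36 = 1.9753.

1.98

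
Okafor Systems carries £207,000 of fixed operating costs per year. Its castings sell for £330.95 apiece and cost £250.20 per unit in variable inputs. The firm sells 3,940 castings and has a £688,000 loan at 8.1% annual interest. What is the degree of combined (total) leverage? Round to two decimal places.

At 3,940 units, contribution = 3,940 × £80.75 = £318,155.00.
EBIT = £318,155.00 − £207,000 = £111,155.00. Interest = £55,728.00.
DOL = £318,155.00 ÷ £111,155.00 = 2.8623; DFL = £111,155.00 ÷ £55,427.00 = 2.0054.
Combined leverage = 2.8623 × 2.0054 = 5.7401.

5.74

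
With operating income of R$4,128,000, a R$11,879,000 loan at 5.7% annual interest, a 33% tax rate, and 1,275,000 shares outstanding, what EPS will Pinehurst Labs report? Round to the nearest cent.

Interest = R$677,103.00, so EBT = R$4,128,000 − R$677,103.00 = R$3,450,897.00.
Net income = R$3,450,897.00 × (1 − 0.33) = R$2,312,100.99.
Per share: R$2,312,100.99 / 1,275,000 shares = R$1.81.

R$1.81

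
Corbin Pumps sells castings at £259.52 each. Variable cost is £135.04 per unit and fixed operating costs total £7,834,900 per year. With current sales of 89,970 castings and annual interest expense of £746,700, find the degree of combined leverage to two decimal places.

4.28

Total contribution margin = 89,970 × £124.48 = £11,199,465.60.
EBIT = £11,199,465.60 − £7,834,900 = £3,364,565.60. Interest = £746,700.00.
DOL = £11,199,465.60 ÷ £3,364,565.60 = 3.3287; DFL = £3,364,565.60 ÷ £2,617,865.60 = 1.2852.
DCL = DOL × DFL = 3.3287 × 1.2852 = 4.2780.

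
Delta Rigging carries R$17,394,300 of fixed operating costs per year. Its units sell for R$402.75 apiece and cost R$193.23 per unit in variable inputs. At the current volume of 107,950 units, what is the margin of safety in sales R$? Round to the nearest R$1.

Unit CM = price − variable cost = R$402.75 − R$193.23 = R$209.52. Break-even units = R$17,394,300 ÷ R$209.52 = 83,019.76; break-even revenue = 83,019.76 × R$402.75 = R$33,436,208.12.
Actual sales revenue = 107,950 × R$402.75 = R$43,476,862.50.
Margin of safety = R$43,476,862.50 − R$33,436,208.12 = R$10,040,654.

R$10,040,654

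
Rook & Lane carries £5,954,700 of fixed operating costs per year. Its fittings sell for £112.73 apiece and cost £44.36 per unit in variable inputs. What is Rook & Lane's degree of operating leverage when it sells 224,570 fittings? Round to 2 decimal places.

Total contribution margin = 224,570 × £68.37 = £15,353,850.90.
EBIT = £15,353,850.90 − £5,954,700 = £9,399,150.90.
Degree of operating leverage = £15,353,850.90 / £9,399,150.90 = 1.6335.

1.63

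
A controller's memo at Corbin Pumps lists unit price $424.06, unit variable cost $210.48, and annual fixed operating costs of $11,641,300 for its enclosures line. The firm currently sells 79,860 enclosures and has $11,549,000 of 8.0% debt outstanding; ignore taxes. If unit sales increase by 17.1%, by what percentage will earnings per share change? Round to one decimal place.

Contribution at this volume is 79,860 × $213.58 = $17,056,498.80.
Subtracting fixed costs: EBIT = $17,056,498.80 − $11,641,300 = $5,415,198.80.
Interest = $923,920.00, so EBIT − I = $4,491,278.80.
DCL = total CM / (EBIT − I) = $17,056,498.80 / $4,491,278.80 = 3.7977.
EPS therefore changes by 3.7977 × (+17.1%) = +64.9%.

+64.9%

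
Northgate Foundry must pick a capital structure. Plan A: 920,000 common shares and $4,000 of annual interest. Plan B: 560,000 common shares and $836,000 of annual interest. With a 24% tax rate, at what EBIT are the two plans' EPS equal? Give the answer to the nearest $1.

$2,130,222

Set EPS_A = EPS_B: (EBIT − $4,000)(1 − 0.24) ÷ 920,000 = (EBIT − $836,000)(1 − 0.24) ÷ 560,000.
The (1 − t) factor cancels: (EBIT − 4,000) × 560,000 = (EBIT − 836,000) × 920,000.
Solving, EBIT = (836,000·920,000 − 4,000·560,000) / (920,000 − 560,000) = 766,880,000,000 / 360,000 = 2,130,222.22.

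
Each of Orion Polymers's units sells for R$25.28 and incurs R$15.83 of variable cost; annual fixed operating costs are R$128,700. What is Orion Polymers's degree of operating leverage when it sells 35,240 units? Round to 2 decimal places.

1.63

At 35,240 units, contribution = 35,240 × R$9.45 = R$333,018.00.
Subtracting fixed costs: EBIT = R$333,018.00 − R$128,700 = R$204,318.00.
So DOL = total CM / EBIT = R$333,018.00 / R$204,318.00 = 1.6299.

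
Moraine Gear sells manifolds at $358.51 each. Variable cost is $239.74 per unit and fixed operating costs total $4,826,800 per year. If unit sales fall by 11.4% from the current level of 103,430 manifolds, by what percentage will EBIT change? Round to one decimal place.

Total contribution margin = 103,430 × $118.77 = $12,284,381.10.
Subtracting fixed costs: EBIT = $12,284,381.10 − $4,826,800 = $7,457,581.10.
So DOL = total CM / EBIT = $12,284,381.10 / $7,457,581.10 = 1.6472.
So EBIT moves 1.6472 × (-11.4%) = -18.8%.

-18.8%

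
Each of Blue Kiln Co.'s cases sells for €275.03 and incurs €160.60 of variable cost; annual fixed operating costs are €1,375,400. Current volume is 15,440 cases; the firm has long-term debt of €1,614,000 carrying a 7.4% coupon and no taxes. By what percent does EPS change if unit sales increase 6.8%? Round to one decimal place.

+44.2%

Contribution at this volume is 15,440 × €114.43 = €1,766,799.20.
Operating income = contribution − fixed costs = €1,766,799.20 − €1,375,400 = €391,399.20.
After interest of €119,436.00, pre-tax earnings = €271,963.20.
Degree of combined leverage = contribution ÷ (EBIT − I) = €1,766,799.20 ÷ €271,963.20 = 6.4965.
%ΔEPS = DCL × %ΔSales = 6.4965 × +6.8% = +44.2%.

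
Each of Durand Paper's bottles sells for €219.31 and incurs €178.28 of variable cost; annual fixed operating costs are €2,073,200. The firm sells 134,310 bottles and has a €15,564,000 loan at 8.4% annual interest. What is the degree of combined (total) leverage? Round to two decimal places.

2.59

Total contribution margin = 134,310 × €41.03 = €5,510,739.30.
Subtracting fixed costs: EBIT = €5,510,739.30 − €2,073,200 = €3,437,539.30. Interest = €1,307,376.00, so EBIT − I = €2,130,163.30.
DCL = contribution ÷ (EBIT − I) = €5,510,739.30 ÷ €2,130,163.30 = 2.5870.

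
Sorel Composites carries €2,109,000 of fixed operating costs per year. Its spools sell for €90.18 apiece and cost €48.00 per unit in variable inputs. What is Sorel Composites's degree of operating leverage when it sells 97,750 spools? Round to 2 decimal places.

At 97,750 units, contribution = 97,750 × €42.18 = €4,123,095.00.
Subtracting fixed costs: EBIT = €4,123,095.00 − €2,109,000 = €2,014,095.00.
So DOL = total CM / EBIT = €4,123,095.00 / €2,014,095.00 = 2.0471.

2.05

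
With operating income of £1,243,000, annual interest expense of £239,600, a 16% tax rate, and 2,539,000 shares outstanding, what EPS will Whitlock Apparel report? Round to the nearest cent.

Pre-tax income = £1,243,000 − £239,600.00 = £1,003,400.00.
Net income = £1,003,400.00 × (1 − 0.16) = £842,856.00.
Per share: £842,856.00 / 2,539,000 shares = £0.33.

£0.33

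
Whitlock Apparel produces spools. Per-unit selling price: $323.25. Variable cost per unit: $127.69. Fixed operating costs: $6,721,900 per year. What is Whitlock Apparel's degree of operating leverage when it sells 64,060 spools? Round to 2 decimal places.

At 64,060 units, contribution = 64,060 × $195.56 = $12,527,573.60.
Operating income = contribution − fixed costs = $12,527,573.60 − $6,721,900 = $5,805,673.60.
DOL = contribution ÷ EBIT = $12,527,573.60 ÷ $5,805,673.60 = 2.1578.

2.16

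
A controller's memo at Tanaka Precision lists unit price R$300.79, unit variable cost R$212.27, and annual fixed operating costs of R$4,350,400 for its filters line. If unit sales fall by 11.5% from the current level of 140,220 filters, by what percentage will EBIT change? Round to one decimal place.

At 140,220 units, contribution = 140,220 × R$88.52 = R$12,412,274.40.
Subtracting fixed costs: EBIT = R$12,412,274.40 − R$4,350,400 = R$8,061,874.40.
DOL = contribution ÷ EBIT = R$12,412,274.40 ÷ R$8,061,874.40 = 1.5396.
So EBIT moves 1.5396 × (-11.5%) = -17.7%.

-17.7%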